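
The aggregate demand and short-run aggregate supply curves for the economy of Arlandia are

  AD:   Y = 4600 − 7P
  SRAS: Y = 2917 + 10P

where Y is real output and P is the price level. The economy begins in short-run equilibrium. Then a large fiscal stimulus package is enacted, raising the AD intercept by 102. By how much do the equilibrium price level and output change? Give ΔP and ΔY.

This is a positive demand shock: AD shifts right.
New AD: Y = 4702 − 7P.
Set AD = SRAS: 4702 − 7P = 2917 + 10P, so 1785 = 17P and P = 105.
Y = 4702 − 7·105 = 3967.
Initially P = 99, Y = 3907, so ΔP = +6 and ΔY = +60.

ΔP = +6, ΔY = +60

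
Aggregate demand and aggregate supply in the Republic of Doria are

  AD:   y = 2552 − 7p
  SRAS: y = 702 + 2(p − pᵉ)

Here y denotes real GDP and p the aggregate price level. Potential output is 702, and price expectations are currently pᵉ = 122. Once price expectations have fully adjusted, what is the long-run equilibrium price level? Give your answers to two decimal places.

Short run: with pᵉ = 122, SRAS is y = 458 + 2p. Setting AD = SRAS gives 2094 = 9p, so p = 232.67 and y = 2552 − 7p = 923.33.
Output 923.33 is above potential 702, so over time expected prices rise and SRAS shifts left until y returns to 702.
Long run: y = 702 on the AD curve gives 702 = 2552 − 7p, so p = 264.29.

Long-run p = 264.29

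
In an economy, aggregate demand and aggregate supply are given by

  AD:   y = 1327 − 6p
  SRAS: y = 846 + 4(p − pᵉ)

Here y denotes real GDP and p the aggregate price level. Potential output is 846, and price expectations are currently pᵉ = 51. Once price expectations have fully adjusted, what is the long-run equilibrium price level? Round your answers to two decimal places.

Long-run p = 80.17

Short run: with pᵉ = 51, SRAS is y = 642 + 4p. Setting AD = SRAS gives 685 = 10p, so p = 68.50 and y = 1327 − 6p = 916.00.
Output 916.00 is above potential 846, so over time expected prices rise and SRAS shifts left until y returns to 846.
Long run: y = 846 on the AD curve gives 846 = 1327 − 6p, so p = 80.17.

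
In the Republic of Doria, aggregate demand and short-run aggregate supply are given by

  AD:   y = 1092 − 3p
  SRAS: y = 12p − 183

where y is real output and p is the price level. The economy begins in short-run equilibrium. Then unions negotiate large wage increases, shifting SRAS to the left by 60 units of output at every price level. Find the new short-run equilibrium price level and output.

This is a negative supply shock: SRAS shifts left.
New SRAS: y = 12p − 243.
Set AD = SRAS: 1092 − 3p = 12p − 243, so 1335 = 15p and p = 89.
y = 1092 − 3·89 = 825.

p = 89, y = 825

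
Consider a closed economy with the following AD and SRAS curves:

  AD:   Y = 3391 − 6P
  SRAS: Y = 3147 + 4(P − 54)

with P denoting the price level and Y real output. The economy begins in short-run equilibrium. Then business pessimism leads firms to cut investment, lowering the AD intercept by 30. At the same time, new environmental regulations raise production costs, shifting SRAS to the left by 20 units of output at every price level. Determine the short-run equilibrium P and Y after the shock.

P = 45, Y = 3091

After both shocks: AD is Y = 3361 − 6P and SRAS is Y = 2911 + 4P.
Setting them equal: 450 = 10P, so P = 45.
Y = 3361 − 6·45 = 3091.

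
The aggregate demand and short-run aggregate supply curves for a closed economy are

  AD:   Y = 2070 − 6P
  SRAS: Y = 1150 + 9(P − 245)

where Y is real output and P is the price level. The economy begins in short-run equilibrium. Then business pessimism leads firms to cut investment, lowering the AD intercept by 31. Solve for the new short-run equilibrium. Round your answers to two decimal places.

P = 206.27, Y = 801.40

This is a negative demand shock: AD shifts left.
New AD: Y = 2039 − 6P.
SRAS can be written Y = 9P − 1055.
Set AD = SRAS: 2039 − 6P = 9P − 1055, so 3094 = 15P and P = 206.27.
Substituting into AD, Y = 801.40.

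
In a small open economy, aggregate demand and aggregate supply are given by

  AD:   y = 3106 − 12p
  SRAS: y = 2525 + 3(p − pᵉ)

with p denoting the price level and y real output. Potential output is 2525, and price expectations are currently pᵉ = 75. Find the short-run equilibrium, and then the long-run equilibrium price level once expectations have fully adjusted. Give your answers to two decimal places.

Short run: with pᵉ = 75, SRAS is y = 2300 + 3p. Setting AD = SRAS gives 806 = 15p, so p = 53.73 and y = 3106 − 12p = 2461.20.
Output 2461.20 is below potential 2525, so over time expected prices fall and SRAS shifts right until y returns to 2525.
Long run: y = 2525 on the AD curve gives 2525 = 3106 − 12p, so p = 48.42.

Short run: p = 53.73, y = 2461.20. Long run: p = 48.42.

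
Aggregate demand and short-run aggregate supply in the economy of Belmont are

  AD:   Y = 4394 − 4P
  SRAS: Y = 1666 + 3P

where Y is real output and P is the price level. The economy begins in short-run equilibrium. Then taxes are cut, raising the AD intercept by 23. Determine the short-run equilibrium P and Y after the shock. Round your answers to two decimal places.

P = 393.00, Y = 2845.00

This is a positive demand shock: AD shifts right.
New AD: Y = 4417 − 4P.
Set AD = SRAS: 4417 − 4P = 1666 + 3P, so 2751 = 7P and P = 393.00.
Substituting into AD, Y = 2845.00.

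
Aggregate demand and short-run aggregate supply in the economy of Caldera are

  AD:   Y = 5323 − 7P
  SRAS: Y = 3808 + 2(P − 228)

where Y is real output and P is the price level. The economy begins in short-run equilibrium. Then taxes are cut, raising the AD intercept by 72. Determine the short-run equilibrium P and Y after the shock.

This is a positive demand shock: AD shifts right.
New AD: Y = 5395 − 7P.
SRAS can be written Y = 3352 + 2P.
Set AD = SRAS: 5395 − 7P = 3352 + 2P, so 2043 = 9P and P = 227.
Y = 5395 − 7·227 = 3806.

P = 227, Y = 3806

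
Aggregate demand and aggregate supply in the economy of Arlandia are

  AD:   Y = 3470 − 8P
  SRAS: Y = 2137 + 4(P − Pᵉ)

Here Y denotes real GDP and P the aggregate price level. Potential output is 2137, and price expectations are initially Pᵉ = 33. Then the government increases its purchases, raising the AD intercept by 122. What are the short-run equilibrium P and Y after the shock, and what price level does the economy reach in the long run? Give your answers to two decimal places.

Short run: P = 132.25, Y = 2534.00. Long run: P = 181.88.

AD shifts right: new AD is Y = 3592 − 8P. With Pᵉ = 33, SRAS is Y = 2005 + 4P.
Short run: 3592 − 8P = 2005 + 4P gives 1587 = 12P, so P = 132.25 and Y = 3592 − 8P = 2534.00.
Y = 2534.00 is above potential 2137; expectations adjust and SRAS shifts left until Y = 2137.
Long run: on the new AD curve, 2137 = 3592 − 8P gives P = 181.88.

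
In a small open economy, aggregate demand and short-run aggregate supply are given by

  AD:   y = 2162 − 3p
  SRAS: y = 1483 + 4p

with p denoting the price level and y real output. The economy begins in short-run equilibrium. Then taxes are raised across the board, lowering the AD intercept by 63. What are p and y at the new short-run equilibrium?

p = 88, y = 1835

This is a negative demand shock: AD shifts left.
New AD: y = 2099 − 3p.
Set AD = SRAS: 2099 − 3p = 1483 + 4p, so 616 = 7p and p = 88.
y = 2099 − 3·88 = 1835.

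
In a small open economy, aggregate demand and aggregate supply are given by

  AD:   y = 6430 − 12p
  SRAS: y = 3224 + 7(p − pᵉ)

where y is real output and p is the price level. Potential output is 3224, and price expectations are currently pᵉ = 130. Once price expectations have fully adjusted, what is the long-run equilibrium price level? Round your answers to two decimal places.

Long-run p = 267.17

Short run: with pᵉ = 130, SRAS is y = 2314 + 7p. Setting AD = SRAS gives 4116 = 19p, so p = 216.63 and y = 6430 − 12p = 3830.42.
Output 3830.42 is above potential 3224, so over time expected prices rise and SRAS shifts left until y returns to 3224.
Long run: y = 3224 on the AD curve gives 3224 = 6430 − 12p, so p = 267.17.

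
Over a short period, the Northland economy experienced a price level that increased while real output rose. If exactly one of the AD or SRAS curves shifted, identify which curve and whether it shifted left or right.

AD shifted right

P rose and Y rose. An AD shift moves P and Y in the same direction; an SRAS shift moves them in opposite directions.
Here P and Y moved in the same direction, so the AD curve shifted.
Since Y rose, AD shifted right.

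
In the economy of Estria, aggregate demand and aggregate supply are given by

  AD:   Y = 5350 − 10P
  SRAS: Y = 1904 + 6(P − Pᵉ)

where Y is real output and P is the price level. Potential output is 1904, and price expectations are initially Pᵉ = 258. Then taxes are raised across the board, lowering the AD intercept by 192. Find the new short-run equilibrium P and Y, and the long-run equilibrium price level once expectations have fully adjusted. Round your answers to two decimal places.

AD shifts left: new AD is Y = 5158 − 10P. With Pᵉ = 258, SRAS is Y = 356 + 6P.
Short run: 5158 − 10P = 356 + 6P gives 4802 = 16P, so P = 300.13 and Y = 5158 − 10P = 2156.75.
Y = 2156.75 is above potential 1904; expectations adjust and SRAS shifts left until Y = 1904.
Long run: on the new AD curve, 1904 = 5158 − 10P gives P = 325.40.

Short run: P = 300.13, Y = 2156.75. Long run: P = 325.40.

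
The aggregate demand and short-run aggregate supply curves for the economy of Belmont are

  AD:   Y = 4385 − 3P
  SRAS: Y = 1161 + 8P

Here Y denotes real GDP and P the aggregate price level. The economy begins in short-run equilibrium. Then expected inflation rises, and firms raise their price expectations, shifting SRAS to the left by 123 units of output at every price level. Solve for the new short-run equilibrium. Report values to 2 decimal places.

P = 304.27, Y = 3472.18

This is a negative supply shock: SRAS shifts left.
New SRAS: Y = 1038 + 8P.
Set AD = SRAS: 4385 − 3P = 1038 + 8P, so 3347 = 11P and P = 304.27.
Substituting into AD, Y = 3472.18.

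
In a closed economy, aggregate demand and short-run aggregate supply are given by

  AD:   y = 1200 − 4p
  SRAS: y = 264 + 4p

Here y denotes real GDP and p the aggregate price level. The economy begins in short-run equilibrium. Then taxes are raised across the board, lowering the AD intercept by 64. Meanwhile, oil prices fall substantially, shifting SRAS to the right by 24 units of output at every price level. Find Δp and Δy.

Δp = -11, Δy = -20

After both shocks: AD is y = 1136 − 4p and SRAS is y = 288 + 4p.
Setting them equal: 848 = 8p, so p = 106.
y = 1136 − 4·106 = 712.
Initially p = 117, y = 732, so Δp = -11 and Δy = -20.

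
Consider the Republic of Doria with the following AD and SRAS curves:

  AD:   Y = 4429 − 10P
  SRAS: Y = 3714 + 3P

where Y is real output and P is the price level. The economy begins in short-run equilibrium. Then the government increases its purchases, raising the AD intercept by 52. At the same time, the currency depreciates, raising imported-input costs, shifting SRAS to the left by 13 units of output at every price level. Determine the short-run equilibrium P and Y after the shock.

P = 60, Y = 3881

After both shocks: AD is Y = 4481 − 10P and SRAS is Y = 3701 + 3P.
Setting them equal: 780 = 13P, so P = 60.
Y = 4481 − 10·60 = 3881.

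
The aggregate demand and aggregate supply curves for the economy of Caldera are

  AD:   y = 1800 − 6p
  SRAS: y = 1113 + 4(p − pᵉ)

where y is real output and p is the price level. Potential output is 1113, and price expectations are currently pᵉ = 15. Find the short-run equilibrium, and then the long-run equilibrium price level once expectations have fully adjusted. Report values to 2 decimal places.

Short run: p = 74.70, y = 1351.80. Long run: p = 114.50.

Short run: with pᵉ = 15, SRAS is y = 1053 + 4p. Setting AD = SRAS gives 747 = 10p, so p = 74.70 and y = 1800 − 6p = 1351.80.
Output 1351.80 is above potential 1113, so over time expected prices rise and SRAS shifts left until y returns to 1113.
Long run: y = 1113 on the AD curve gives 1113 = 1800 − 6p, so p = 114.50.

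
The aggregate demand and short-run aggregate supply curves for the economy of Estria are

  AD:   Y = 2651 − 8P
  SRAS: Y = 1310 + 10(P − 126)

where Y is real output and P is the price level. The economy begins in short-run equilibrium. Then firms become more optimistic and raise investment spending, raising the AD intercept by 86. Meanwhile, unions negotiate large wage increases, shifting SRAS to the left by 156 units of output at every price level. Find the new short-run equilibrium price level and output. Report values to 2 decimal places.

After both shocks: AD is Y = 2737 − 8P and SRAS is Y = 10P − 106.
Setting them equal: 2843 = 18P, so P = 157.94.
Substituting into AD, Y = 1473.44.

P = 157.94, Y = 1473.44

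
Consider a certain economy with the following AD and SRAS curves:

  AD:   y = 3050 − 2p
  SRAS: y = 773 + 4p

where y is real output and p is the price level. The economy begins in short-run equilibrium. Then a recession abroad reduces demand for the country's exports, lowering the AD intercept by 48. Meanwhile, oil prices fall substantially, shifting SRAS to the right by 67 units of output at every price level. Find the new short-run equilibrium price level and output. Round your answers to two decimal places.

p = 360.33, y = 2281.33

After both shocks: AD is y = 3002 − 2p and SRAS is y = 840 + 4p.
Setting them equal: 2162 = 6p, so p = 360.33.
Substituting into AD, y = 2281.33.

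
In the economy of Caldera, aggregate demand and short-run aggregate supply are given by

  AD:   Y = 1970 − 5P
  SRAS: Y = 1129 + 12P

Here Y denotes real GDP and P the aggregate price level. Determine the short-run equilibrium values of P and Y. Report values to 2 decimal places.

Set AD = SRAS: 1970 − 5P = 1129 + 12P, so 841 = 17P and P = 49.47.
Substituting into AD, Y = 1970 − 5P = 1722.65.

P = 49.47, Y = 1722.65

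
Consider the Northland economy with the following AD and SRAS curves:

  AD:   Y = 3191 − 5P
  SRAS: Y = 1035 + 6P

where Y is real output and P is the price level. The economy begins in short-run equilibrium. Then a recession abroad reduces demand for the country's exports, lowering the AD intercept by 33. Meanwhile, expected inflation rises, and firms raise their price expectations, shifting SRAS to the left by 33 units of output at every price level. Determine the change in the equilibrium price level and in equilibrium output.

ΔP = +0, ΔY = -33

After both shocks: AD is Y = 3158 − 5P and SRAS is Y = 1002 + 6P.
Setting them equal: 2156 = 11P, so P = 196.
Y = 3158 − 5·196 = 2178.
Initially P = 196, Y = 2211, so ΔP = +0 and ΔY = -33.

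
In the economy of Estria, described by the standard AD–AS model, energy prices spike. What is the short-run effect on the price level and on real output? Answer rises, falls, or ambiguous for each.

Price level: rises; output: falls

This is an adverse supply shock: SRAS shifts left.
Moving along the downward-sloping AD curve, P rises and Y falls.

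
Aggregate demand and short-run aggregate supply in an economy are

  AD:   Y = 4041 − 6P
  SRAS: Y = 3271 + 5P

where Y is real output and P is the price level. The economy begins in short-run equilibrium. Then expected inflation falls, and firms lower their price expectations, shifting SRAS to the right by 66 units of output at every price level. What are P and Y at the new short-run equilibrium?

P = 64, Y = 3657

This is a positive supply shock: SRAS shifts right.
New SRAS: Y = 3337 + 5P.
Set AD = SRAS: 4041 − 6P = 3337 + 5P, so 704 = 11P and P = 64.
Y = 4041 − 6·64 = 3657.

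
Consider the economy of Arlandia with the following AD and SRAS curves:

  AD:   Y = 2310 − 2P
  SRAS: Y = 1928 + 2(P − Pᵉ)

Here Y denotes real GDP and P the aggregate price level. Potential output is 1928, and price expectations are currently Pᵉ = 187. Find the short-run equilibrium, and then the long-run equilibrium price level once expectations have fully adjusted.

Short run: with Pᵉ = 187, SRAS is Y = 1554 + 2P. Setting AD = SRAS gives 756 = 4P, so P = 189 and Y = 2310 − 2·189 = 1932.
Output 1932 is above potential 1928, so over time expected prices rise and SRAS shifts left until Y returns to 1928.
Long run: Y = 1928 on the AD curve gives 1928 = 2310 − 2P, so P = 191.

Short run: P = 189, Y = 1932. Long run: P = 191.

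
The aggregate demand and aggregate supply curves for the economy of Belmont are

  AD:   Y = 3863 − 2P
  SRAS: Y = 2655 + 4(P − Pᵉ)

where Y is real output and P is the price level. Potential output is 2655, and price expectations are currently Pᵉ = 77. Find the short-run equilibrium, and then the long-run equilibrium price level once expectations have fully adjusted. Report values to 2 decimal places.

Short run: P = 252.67, Y = 3357.67. Long run: P = 604.00.

Short run: with Pᵉ = 77, SRAS is Y = 2347 + 4P. Setting AD = SRAS gives 1516 = 6P, so P = 252.67 and Y = 3863 − 2P = 3357.67.
Output 3357.67 is above potential 2655, so over time expected prices rise and SRAS shifts left until Y returns to 2655.
Long run: Y = 2655 on the AD curve gives 2655 = 3863 − 2P, so P = 604.00.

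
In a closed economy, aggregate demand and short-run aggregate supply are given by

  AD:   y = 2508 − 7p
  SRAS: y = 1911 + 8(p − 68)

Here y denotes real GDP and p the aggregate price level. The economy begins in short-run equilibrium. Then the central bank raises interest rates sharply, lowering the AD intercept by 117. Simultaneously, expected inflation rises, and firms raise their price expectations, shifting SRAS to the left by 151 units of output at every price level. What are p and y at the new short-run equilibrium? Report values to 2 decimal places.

p = 78.33, y = 1842.67

After both shocks: AD is y = 2391 − 7p and SRAS is y = 1216 + 8p.
Setting them equal: 1175 = 15p, so p = 78.33.
Substituting into AD, y = 1842.67.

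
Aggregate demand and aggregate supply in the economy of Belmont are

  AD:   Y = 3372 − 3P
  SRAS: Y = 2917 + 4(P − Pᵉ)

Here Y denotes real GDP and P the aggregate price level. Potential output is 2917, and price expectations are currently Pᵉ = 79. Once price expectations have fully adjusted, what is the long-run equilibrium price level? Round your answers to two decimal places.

Long-run P = 151.67

Short run: with Pᵉ = 79, SRAS is Y = 2601 + 4P. Setting AD = SRAS gives 771 = 7P, so P = 110.14 and Y = 3372 − 3P = 3041.57.
Output 3041.57 is above potential 2917, so over time expected prices rise and SRAS shifts left until Y returns to 2917.
Long run: Y = 2917 on the AD curve gives 2917 = 3372 − 3P, so P = 151.67.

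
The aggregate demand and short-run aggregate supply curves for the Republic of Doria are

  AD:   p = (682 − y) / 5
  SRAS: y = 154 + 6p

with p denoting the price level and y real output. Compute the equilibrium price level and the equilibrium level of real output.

p = 48, y = 442

Rearrange AD to y = 682 − 5p.
Set AD = SRAS: 682 − 5p = 154 + 6p, so 528 = 11p and p = 48.
Then y = 682 − 5·48 = 442.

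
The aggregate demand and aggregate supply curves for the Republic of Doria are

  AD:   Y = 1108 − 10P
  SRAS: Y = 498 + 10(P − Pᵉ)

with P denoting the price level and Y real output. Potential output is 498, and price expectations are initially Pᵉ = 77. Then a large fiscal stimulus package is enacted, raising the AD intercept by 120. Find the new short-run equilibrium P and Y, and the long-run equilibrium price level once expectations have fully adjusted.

Short run: P = 75, Y = 478. Long run: P = 73.

AD shifts right: new AD is Y = 1228 − 10P. With Pᵉ = 77, SRAS is Y = 10P − 272.
Short run: 1228 − 10P = 10P − 272 gives 1500 = 20P, so P = 75 and Y = 1228 − 10·75 = 478.
Y = 478 is below potential 498; expectations adjust and SRAS shifts right until Y = 498.
Long run: on the new AD curve, 498 = 1228 − 10P gives P = 73.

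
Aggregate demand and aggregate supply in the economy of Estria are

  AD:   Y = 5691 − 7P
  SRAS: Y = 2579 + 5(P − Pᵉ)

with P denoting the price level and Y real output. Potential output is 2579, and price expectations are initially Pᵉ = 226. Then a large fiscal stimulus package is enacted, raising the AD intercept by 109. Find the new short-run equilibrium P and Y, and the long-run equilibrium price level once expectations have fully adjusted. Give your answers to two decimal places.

Short run: P = 362.58, Y = 3261.92. Long run: P = 460.14.

AD shifts right: new AD is Y = 5800 − 7P. With Pᵉ = 226, SRAS is Y = 1449 + 5P.
Short run: 5800 − 7P = 1449 + 5P gives 4351 = 12P, so P = 362.58 and Y = 5800 − 7P = 3261.92.
Y = 3261.92 is above potential 2579; expectations adjust and SRAS shifts left until Y = 2579.
Long run: on the new AD curve, 2579 = 5800 − 7P gives P = 460.14.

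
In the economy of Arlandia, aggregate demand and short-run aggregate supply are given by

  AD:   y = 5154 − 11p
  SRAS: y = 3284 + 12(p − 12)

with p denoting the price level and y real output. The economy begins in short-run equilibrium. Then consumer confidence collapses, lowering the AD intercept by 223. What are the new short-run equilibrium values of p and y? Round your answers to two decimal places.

This is a negative demand shock: AD shifts left.
New AD: y = 4931 − 11p.
SRAS can be written y = 3140 + 12p.
Set AD = SRAS: 4931 − 11p = 3140 + 12p, so 1791 = 23p and p = 77.87.
Substituting into AD, y = 4074.43.

p = 77.87, y = 4074.43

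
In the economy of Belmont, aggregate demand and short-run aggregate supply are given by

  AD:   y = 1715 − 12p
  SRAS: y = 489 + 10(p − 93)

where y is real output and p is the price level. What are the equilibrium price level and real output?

Write SRAS as y = 489 + 10p − 930 = 10p − 441.
Set AD = SRAS: 1715 − 12p = 10p − 441, so 2156 = 22p and p = 98.
Then y = 1715 − 12·98 = 539.

p = 98, y = 539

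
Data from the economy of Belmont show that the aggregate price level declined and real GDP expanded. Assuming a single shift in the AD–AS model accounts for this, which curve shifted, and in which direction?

P fell and Y rose. An AD shift moves P and Y in the same direction; an SRAS shift moves them in opposite directions.
Here P and Y moved in opposite directions, so the SRAS curve shifted.
Since Y rose, SRAS shifted right.

SRAS shifted right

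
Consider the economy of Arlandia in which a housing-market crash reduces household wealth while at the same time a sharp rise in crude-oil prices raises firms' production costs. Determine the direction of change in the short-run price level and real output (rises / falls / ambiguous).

The first event is a negative demand shock: AD shifts left, which by itself pushes P down and Y down.
The second is an adverse supply shock: SRAS shifts left, which by itself pushes P up and Y down.
The two shocks push P in opposite directions, so the effect on P is ambiguous. Both shocks push Y down, so Y falls.

Price level: ambiguous; output: falls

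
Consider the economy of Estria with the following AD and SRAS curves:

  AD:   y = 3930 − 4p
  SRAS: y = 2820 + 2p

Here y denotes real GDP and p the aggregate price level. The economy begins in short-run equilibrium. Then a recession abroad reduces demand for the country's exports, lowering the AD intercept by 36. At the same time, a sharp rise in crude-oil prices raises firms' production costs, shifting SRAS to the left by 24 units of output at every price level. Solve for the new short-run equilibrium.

After both shocks: AD is y = 3894 − 4p and SRAS is y = 2796 + 2p.
Setting them equal: 1098 = 6p, so p = 183.
y = 3894 − 4·183 = 3162.

p = 183, y = 3162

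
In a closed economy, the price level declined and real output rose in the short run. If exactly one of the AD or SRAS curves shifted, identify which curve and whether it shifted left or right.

SRAS shifted right

P fell and Y rose. An AD shift moves P and Y in the same direction; an SRAS shift moves them in opposite directions.
Here P and Y moved in opposite directions, so the SRAS curve shifted.
Since Y rose, SRAS shifted right.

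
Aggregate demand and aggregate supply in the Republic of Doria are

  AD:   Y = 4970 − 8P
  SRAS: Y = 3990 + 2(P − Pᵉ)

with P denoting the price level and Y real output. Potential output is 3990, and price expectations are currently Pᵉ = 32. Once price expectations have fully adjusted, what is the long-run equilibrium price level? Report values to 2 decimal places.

Short run: with Pᵉ = 32, SRAS is Y = 3926 + 2P. Setting AD = SRAS gives 1044 = 10P, so P = 104.40 and Y = 4970 − 8P = 4134.80.
Output 4134.80 is above potential 3990, so over time expected prices rise and SRAS shifts left until Y returns to 3990.
Long run: Y = 3990 on the AD curve gives 3990 = 4970 − 8P, so P = 122.50.

Long-run P = 122.50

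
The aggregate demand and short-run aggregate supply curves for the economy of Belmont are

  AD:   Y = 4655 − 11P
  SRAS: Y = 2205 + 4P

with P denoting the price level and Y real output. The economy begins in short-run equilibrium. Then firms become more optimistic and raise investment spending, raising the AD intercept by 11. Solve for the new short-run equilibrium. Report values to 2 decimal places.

This is a positive demand shock: AD shifts right.
New AD: Y = 4666 − 11P.
Set AD = SRAS: 4666 − 11P = 2205 + 4P, so 2461 = 15P and P = 164.07.
Substituting into AD, Y = 2861.27.

P = 164.07, Y = 2861.27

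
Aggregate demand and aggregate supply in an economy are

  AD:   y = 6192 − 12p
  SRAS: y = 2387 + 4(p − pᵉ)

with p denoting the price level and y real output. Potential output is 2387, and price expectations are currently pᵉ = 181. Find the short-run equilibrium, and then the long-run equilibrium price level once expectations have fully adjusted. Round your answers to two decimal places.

Short run: p = 283.06, y = 2795.25. Long run: p = 317.08.

Short run: with pᵉ = 181, SRAS is y = 1663 + 4p. Setting AD = SRAS gives 4529 = 16p, so p = 283.06 and y = 6192 − 12p = 2795.25.
Output 2795.25 is above potential 2387, so over time expected prices rise and SRAS shifts left until y returns to 2387.
Long run: y = 2387 on the AD curve gives 2387 = 6192 − 12p, so p = 317.08.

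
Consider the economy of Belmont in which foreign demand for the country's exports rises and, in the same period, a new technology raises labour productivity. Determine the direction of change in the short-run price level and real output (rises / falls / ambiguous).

Price level: ambiguous; output: rises

The first event is a positive demand shock: AD shifts right, which by itself pushes P up and Y up.
The second is a favourable supply shock: SRAS shifts right, which by itself pushes P down and Y up.
The two shocks push P in opposite directions, so the effect on P is ambiguous. Both shocks push Y up, so Y rises.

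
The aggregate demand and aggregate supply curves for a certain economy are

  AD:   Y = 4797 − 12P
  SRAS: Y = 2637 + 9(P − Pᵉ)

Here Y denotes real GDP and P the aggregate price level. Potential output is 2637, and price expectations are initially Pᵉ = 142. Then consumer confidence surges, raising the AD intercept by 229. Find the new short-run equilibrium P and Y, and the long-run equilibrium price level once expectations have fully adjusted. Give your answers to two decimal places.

AD shifts right: new AD is Y = 5026 − 12P. With Pᵉ = 142, SRAS is Y = 1359 + 9P.
Short run: 5026 − 12P = 1359 + 9P gives 3667 = 21P, so P = 174.62 and Y = 5026 − 12P = 2930.57.
Y = 2930.57 is above potential 2637; expectations adjust and SRAS shifts left until Y = 2637.
Long run: on the new AD curve, 2637 = 5026 − 12P gives P = 199.08.

Short run: P = 174.62, Y = 2930.57. Long run: P = 199.08.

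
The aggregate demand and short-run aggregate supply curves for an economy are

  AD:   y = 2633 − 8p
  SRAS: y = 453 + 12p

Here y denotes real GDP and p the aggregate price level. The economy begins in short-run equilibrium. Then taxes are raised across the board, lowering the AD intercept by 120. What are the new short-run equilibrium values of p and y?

This is a negative demand shock: AD shifts left.
New AD: y = 2513 − 8p.
Set AD = SRAS: 2513 − 8p = 453 + 12p, so 2060 = 20p and p = 103.
y = 2513 − 8·103 = 1689.

p = 103, y = 1689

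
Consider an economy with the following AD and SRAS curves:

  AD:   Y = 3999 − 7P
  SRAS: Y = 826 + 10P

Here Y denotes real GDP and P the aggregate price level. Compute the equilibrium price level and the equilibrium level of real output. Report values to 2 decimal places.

P = 186.65, Y = 2692.47

Set AD = SRAS: 3999 − 7P = 826 + 10P, so 3173 = 17P and P = 186.65.
Substituting into AD, Y = 3999 − 7P = 2692.47.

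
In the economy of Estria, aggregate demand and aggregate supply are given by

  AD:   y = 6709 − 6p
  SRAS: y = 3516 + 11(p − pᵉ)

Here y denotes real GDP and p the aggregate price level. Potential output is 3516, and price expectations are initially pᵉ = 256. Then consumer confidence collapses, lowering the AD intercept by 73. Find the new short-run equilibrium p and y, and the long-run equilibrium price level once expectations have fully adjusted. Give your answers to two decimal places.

Short run: p = 349.18, y = 4540.94. Long run: p = 520.00.

AD shifts left: new AD is y = 6636 − 6p. With pᵉ = 256, SRAS is y = 700 + 11p.
Short run: 6636 − 6p = 700 + 11p gives 5936 = 17p, so p = 349.18 and y = 6636 − 6p = 4540.94.
y = 4540.94 is above potential 3516; expectations adjust and SRAS shifts left until y = 3516.
Long run: on the new AD curve, 3516 = 6636 − 6p gives p = 520.00.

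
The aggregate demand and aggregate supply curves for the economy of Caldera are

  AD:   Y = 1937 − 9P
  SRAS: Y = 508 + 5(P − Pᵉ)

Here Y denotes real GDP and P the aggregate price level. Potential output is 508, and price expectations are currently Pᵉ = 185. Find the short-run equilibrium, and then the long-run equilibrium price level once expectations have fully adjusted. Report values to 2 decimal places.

Short run: P = 168.14, Y = 423.71. Long run: P = 158.78.

Short run: with Pᵉ = 185, SRAS is Y = 5P − 417. Setting AD = SRAS gives 2354 = 14P, so P = 168.14 and Y = 1937 − 9P = 423.71.
Output 423.71 is below potential 508, so over time expected prices fall and SRAS shifts right until Y returns to 508.
Long run: Y = 508 on the AD curve gives 508 = 1937 − 9P, so P = 158.78.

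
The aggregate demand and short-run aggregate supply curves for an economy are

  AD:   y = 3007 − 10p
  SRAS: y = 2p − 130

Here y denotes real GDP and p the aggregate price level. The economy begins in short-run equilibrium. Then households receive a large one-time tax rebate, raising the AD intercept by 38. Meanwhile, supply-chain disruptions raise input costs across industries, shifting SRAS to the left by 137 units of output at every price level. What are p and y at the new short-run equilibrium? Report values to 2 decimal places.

After both shocks: AD is y = 3045 − 10p and SRAS is y = 2p − 267.
Setting them equal: 3312 = 12p, so p = 276.00.
Substituting into AD, y = 285.00.

p = 276.00, y = 285.00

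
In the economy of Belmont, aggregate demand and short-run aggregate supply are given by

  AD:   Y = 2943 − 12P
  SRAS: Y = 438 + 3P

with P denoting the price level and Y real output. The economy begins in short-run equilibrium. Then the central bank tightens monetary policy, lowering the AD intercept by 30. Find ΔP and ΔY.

ΔP = -2, ΔY = -6

This is a negative demand shock: AD shifts left.
New AD: Y = 2913 − 12P.
Set AD = SRAS: 2913 − 12P = 438 + 3P, so 2475 = 15P and P = 165.
Y = 2913 − 12·165 = 933.
Initially P = 167, Y = 939, so ΔP = -2 and ΔY = -6.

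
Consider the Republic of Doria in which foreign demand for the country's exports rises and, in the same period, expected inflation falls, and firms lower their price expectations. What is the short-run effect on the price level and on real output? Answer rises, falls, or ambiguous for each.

Price level: ambiguous; output: rises

The first event is a positive demand shock: AD shifts right, which by itself pushes P up and Y up.
The second is a favourable supply shock: SRAS shifts right, which by itself pushes P down and Y up.
The two shocks push P in opposite directions, so the effect on P is ambiguous. Both shocks push Y up, so Y rises.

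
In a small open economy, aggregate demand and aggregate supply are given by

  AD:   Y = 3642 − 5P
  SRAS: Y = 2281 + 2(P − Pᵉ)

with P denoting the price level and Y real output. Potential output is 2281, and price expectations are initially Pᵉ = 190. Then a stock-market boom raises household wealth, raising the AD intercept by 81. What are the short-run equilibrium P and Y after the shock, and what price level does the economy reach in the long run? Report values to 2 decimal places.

AD shifts right: new AD is Y = 3723 − 5P. With Pᵉ = 190, SRAS is Y = 1901 + 2P.
Short run: 3723 − 5P = 1901 + 2P gives 1822 = 7P, so P = 260.29 and Y = 3723 − 5P = 2421.57.
Y = 2421.57 is above potential 2281; expectations adjust and SRAS shifts left until Y = 2281.
Long run: on the new AD curve, 2281 = 3723 − 5P gives P = 288.40.

Short run: P = 260.29, Y = 2421.57. Long run: P = 288.40.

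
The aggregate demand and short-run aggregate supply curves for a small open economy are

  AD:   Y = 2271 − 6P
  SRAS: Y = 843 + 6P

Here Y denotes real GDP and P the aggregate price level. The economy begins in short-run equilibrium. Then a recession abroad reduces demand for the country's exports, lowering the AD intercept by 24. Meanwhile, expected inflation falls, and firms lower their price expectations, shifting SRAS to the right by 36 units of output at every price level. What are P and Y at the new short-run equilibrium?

P = 114, Y = 1563

After both shocks: AD is Y = 2247 − 6P and SRAS is Y = 879 + 6P.
Setting them equal: 1368 = 12P, so P = 114.
Y = 2247 − 6·114 = 1563.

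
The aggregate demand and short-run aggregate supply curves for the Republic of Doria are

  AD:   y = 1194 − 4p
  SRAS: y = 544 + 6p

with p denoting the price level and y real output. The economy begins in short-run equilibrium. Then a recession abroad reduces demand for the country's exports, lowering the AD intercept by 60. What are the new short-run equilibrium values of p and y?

This is a negative demand shock: AD shifts left.
New AD: y = 1134 − 4p.
Set AD = SRAS: 1134 − 4p = 544 + 6p, so 590 = 10p and p = 59.
y = 1134 − 4·59 = 898.

p = 59, y = 898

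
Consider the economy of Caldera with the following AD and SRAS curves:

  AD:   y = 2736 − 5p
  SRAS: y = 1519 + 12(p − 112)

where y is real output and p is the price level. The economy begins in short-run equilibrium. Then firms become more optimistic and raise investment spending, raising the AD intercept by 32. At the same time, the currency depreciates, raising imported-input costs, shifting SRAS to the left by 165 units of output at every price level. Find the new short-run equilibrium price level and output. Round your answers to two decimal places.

After both shocks: AD is y = 2768 − 5p and SRAS is y = 10 + 12p.
Setting them equal: 2758 = 17p, so p = 162.24.
Substituting into AD, y = 1956.82.

p = 162.24, y = 1956.82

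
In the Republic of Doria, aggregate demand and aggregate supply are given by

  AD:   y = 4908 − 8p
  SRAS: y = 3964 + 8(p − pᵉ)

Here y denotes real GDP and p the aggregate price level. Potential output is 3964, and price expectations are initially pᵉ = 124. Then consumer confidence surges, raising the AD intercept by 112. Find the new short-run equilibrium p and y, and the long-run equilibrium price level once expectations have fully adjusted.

AD shifts right: new AD is y = 5020 − 8p. With pᵉ = 124, SRAS is y = 2972 + 8p.
Short run: 5020 − 8p = 2972 + 8p gives 2048 = 16p, so p = 128 and y = 5020 − 8·128 = 3996.
y = 3996 is above potential 3964; expectations adjust and SRAS shifts left until y = 3964.
Long run: on the new AD curve, 3964 = 5020 − 8p gives p = 132.

Short run: p = 128, y = 3996. Long run: p = 132.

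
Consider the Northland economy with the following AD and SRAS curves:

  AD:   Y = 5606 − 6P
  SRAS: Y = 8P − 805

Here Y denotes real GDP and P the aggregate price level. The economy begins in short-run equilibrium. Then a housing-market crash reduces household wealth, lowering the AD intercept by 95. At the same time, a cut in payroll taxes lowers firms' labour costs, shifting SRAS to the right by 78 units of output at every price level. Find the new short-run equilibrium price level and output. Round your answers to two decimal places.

P = 445.57, Y = 2837.57

After both shocks: AD is Y = 5511 − 6P and SRAS is Y = 8P − 727.
Setting them equal: 6238 = 14P, so P = 445.57.
Substituting into AD, Y = 2837.57.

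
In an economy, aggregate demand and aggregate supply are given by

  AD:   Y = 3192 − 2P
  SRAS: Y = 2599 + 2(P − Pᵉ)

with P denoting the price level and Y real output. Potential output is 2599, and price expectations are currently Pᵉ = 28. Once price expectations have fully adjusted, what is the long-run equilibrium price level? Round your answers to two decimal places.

Long-run P = 296.50

Short run: with Pᵉ = 28, SRAS is Y = 2543 + 2P. Setting AD = SRAS gives 649 = 4P, so P = 162.25 and Y = 3192 − 2P = 2867.50.
Output 2867.50 is above potential 2599, so over time expected prices rise and SRAS shifts left until Y returns to 2599.
Long run: Y = 2599 on the AD curve gives 2599 = 3192 − 2P, so P = 296.50.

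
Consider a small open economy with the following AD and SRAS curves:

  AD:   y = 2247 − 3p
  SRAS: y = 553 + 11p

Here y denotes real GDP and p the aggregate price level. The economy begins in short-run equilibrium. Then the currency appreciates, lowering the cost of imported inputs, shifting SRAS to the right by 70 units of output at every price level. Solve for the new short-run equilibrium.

This is a positive supply shock: SRAS shifts right.
New SRAS: y = 623 + 11p.
Set AD = SRAS: 2247 − 3p = 623 + 11p, so 1624 = 14p and p = 116.
y = 2247 − 3·116 = 1899.

p = 116, y = 1899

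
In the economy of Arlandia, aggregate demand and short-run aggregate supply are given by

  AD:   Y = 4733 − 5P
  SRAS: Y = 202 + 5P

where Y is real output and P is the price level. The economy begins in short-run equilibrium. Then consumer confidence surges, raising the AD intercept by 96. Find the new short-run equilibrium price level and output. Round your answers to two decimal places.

This is a positive demand shock: AD shifts right.
New AD: Y = 4829 − 5P.
Set AD = SRAS: 4829 − 5P = 202 + 5P, so 4627 = 10P and P = 462.70.
Substituting into AD, Y = 2515.50.

P = 462.70, Y = 2515.50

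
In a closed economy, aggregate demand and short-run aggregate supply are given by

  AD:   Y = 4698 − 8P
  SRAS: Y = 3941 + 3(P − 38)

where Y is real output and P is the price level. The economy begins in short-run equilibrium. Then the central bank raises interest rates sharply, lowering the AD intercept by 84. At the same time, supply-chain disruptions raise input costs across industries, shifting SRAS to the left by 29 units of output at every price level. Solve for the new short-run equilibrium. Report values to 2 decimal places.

After both shocks: AD is Y = 4614 − 8P and SRAS is Y = 3798 + 3P.
Setting them equal: 816 = 11P, so P = 74.18.
Substituting into AD, Y = 4020.55.

P = 74.18, Y = 4020.55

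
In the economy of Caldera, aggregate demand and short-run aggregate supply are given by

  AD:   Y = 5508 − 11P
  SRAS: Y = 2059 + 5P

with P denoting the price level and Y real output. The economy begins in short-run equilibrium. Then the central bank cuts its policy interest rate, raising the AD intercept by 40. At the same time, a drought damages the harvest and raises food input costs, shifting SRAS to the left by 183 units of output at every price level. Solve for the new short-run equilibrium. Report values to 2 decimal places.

P = 229.50, Y = 3023.50

After both shocks: AD is Y = 5548 − 11P and SRAS is Y = 1876 + 5P.
Setting them equal: 3672 = 16P, so P = 229.50.
Substituting into AD, Y = 3023.50.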